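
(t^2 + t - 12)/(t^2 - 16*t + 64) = (t^2 + t - 12)/(t^2 - 16*t + 64)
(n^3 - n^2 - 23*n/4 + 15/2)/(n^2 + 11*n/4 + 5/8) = 2*(2*n^2 - 7*n + 6)/(4*n + 1)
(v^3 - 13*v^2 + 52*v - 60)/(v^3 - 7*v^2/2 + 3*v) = 2*(v^2 - 11*v + 30)/(v*(2*v - 3))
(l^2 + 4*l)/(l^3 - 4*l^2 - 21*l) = (l + 4)/(l^2 - 4*l - 21)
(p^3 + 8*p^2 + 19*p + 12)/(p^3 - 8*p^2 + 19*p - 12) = (p^3 + 8*p^2 + 19*p + 12)/(p^3 - 8*p^2 + 19*p - 12)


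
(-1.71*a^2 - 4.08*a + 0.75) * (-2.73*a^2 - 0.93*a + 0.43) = 4.6683*a^4 + 12.7287*a^3 + 1.0116*a^2 - 2.4519*a + 0.3225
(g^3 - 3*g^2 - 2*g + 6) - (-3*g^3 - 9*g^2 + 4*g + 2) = 4*g^3 + 6*g^2 - 6*g + 4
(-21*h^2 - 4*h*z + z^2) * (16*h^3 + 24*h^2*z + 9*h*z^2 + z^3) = -336*h^5 - 568*h^4*z - 269*h^3*z^2 - 33*h^2*z^3 + 5*h*z^4 + z^5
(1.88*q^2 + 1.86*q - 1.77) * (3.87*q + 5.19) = 7.2756*q^3 + 16.9554*q^2 + 2.8035*q - 9.1863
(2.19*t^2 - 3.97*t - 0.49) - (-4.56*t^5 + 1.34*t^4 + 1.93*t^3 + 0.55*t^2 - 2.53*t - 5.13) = 4.56*t^5 - 1.34*t^4 - 1.93*t^3 + 1.64*t^2 - 1.44*t + 4.64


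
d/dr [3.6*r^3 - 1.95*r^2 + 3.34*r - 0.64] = 10.8*r^2 - 3.9*r + 3.34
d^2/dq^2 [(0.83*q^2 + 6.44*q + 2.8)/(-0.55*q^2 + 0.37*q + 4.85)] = (-4.23401*q^3 - 18.36615*q^2 - 99.6534*q - 31.63883)/(0.166375*q^6 - 0.335775*q^5 - 4.17549*q^4 + 5.871197*q^3 + 36.82023*q^2 - 26.109975*q - 114.084125)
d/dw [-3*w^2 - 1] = -6*w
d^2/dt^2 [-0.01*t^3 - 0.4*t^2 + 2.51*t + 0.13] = -0.06*t - 0.8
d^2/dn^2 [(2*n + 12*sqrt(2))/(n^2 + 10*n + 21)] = 4*(4*(n + 5)^2*(n + 6*sqrt(2)) - (3*n + 6*sqrt(2) + 10)*(n^2 + 10*n + 21))/(n^2 + 10*n + 21)^3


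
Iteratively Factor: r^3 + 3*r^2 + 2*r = (r + 2)*(r^2 + r) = (r + 1)*(r + 2)*(r)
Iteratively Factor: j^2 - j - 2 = (j + 1)*(j - 2)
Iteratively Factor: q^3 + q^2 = (q + 1)*(q^2) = q*(q + 1)*(q)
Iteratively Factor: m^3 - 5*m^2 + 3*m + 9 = (m - 3)*(m^2 - 2*m - 3) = (m - 3)^2*(m + 1)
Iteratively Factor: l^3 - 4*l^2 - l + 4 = (l - 4)*(l^2 - 1) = (l - 4)*(l - 1)*(l + 1)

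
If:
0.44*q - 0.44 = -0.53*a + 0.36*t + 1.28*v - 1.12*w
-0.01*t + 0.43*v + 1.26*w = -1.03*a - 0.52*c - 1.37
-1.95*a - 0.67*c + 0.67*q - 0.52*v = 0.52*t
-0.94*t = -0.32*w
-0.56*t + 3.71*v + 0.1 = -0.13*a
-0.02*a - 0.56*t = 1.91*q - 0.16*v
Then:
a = 1.58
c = -4.33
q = 0.03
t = -0.19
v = -0.11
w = -0.55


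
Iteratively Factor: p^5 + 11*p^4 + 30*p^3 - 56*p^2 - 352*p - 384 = (p + 4)*(p^4 + 7*p^3 + 2*p^2 - 64*p - 96) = (p + 4)^2*(p^3 + 3*p^2 - 10*p - 24) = (p + 4)^3*(p^2 - p - 6) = (p + 2)*(p + 4)^3*(p - 3)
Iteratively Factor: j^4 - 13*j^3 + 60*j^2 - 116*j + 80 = (j - 2)*(j^3 - 11*j^2 + 38*j - 40) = (j - 4)*(j - 2)*(j^2 - 7*j + 10) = (j - 5)*(j - 4)*(j - 2)*(j - 2)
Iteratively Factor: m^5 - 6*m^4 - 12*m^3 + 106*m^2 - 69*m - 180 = (m - 3)*(m^4 - 3*m^3 - 21*m^2 + 43*m + 60) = (m - 3)*(m + 1)*(m^3 - 4*m^2 - 17*m + 60) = (m - 3)^2*(m + 1)*(m^2 - m - 20) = (m - 5)*(m - 3)^2*(m + 1)*(m + 4)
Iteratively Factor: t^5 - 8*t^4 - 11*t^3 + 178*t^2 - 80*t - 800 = (t + 4)*(t^4 - 12*t^3 + 37*t^2 + 30*t - 200) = (t + 2)*(t + 4)*(t^3 - 14*t^2 + 65*t - 100) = (t - 5)*(t + 2)*(t + 4)*(t^2 - 9*t + 20) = (t - 5)^2*(t + 2)*(t + 4)*(t - 4)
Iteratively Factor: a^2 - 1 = (a + 1)*(a - 1)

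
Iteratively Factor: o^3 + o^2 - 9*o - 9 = (o + 1)*(o^2 - 9) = (o - 3)*(o + 1)*(o + 3)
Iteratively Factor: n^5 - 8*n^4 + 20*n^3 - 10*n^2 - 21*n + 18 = (n - 2)*(n^4 - 6*n^3 + 8*n^2 + 6*n - 9) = (n - 2)*(n + 1)*(n^3 - 7*n^2 + 15*n - 9) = (n - 3)*(n - 2)*(n + 1)*(n^2 - 4*n + 3) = (n - 3)*(n - 2)*(n - 1)*(n + 1)*(n - 3)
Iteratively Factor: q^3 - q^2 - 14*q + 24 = (q - 2)*(q^2 + q - 12) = (q - 2)*(q + 4)*(q - 3)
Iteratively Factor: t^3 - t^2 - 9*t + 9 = (t - 3)*(t^2 + 2*t - 3) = (t - 3)*(t + 3)*(t - 1)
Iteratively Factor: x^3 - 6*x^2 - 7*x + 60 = (x - 4)*(x^2 - 2*x - 15) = (x - 4)*(x + 3)*(x - 5)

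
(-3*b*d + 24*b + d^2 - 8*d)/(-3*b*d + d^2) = (d - 8)/d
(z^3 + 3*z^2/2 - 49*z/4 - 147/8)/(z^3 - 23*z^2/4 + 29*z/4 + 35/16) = 2*(4*z^2 + 20*z + 21)/(8*z^2 - 18*z - 5)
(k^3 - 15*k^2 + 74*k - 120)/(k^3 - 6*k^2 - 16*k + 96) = (k - 5)/(k + 4)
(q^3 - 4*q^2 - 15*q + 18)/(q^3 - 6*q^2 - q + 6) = (q + 3)/(q + 1)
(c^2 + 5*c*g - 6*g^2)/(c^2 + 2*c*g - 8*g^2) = (c^2 + 5*c*g - 6*g^2)/(c^2 + 2*c*g - 8*g^2)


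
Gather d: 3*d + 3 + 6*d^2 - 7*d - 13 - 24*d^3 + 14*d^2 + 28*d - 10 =-24*d^3 + 20*d^2 + 24*d - 20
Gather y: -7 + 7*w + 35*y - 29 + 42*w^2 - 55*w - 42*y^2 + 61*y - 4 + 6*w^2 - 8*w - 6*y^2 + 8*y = 48*w^2 - 56*w - 48*y^2 + 104*y - 40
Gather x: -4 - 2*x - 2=-2*x - 6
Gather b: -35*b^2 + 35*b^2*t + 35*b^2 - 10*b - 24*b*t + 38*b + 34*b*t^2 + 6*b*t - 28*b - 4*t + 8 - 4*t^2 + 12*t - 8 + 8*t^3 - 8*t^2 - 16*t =35*b^2*t + b*(34*t^2 - 18*t) + 8*t^3 - 12*t^2 - 8*t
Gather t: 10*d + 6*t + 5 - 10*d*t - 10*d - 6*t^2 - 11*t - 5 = -6*t^2 + t*(-10*d - 5)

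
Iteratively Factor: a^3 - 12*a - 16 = (a - 4)*(a^2 + 4*a + 4) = (a - 4)*(a + 2)*(a + 2)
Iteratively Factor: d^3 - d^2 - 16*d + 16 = (d - 4)*(d^2 + 3*d - 4) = (d - 4)*(d + 4)*(d - 1)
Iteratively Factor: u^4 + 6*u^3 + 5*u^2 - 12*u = (u)*(u^3 + 6*u^2 + 5*u - 12) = u*(u + 4)*(u^2 + 2*u - 3) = u*(u + 3)*(u + 4)*(u - 1)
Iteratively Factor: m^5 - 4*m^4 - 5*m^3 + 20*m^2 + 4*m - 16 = (m - 4)*(m^4 - 5*m^2 + 4) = (m - 4)*(m - 2)*(m^3 + 2*m^2 - m - 2) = (m - 4)*(m - 2)*(m + 1)*(m^2 + m - 2) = (m - 4)*(m - 2)*(m + 1)*(m + 2)*(m - 1)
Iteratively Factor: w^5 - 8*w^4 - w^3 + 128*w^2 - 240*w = (w - 4)*(w^4 - 4*w^3 - 17*w^2 + 60*w) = (w - 5)*(w - 4)*(w^3 + w^2 - 12*w) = (w - 5)*(w - 4)*(w - 3)*(w^2 + 4*w) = w*(w - 5)*(w - 4)*(w - 3)*(w + 4)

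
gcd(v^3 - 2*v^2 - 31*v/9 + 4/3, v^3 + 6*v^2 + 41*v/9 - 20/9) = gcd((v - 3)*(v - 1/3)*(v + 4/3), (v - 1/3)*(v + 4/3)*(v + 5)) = v^2 + v - 4/9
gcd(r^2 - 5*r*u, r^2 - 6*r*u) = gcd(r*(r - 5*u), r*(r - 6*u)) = r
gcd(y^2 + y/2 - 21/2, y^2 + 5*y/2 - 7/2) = y + 7/2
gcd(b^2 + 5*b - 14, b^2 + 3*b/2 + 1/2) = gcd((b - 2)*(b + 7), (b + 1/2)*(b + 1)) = 1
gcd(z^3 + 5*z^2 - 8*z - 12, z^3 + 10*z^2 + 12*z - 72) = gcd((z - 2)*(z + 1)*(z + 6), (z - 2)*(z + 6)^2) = z^2 + 4*z - 12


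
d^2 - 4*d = d*(d - 4)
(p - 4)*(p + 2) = p^2 - 2*p - 8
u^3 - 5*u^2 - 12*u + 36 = (u - 6)*(u - 2)*(u + 3)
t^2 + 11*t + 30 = (t + 5)*(t + 6)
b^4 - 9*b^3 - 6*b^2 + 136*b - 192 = (b - 8)*(b - 3)*(b - 2)*(b + 4)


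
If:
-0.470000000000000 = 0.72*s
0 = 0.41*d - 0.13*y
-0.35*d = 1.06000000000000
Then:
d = -3.03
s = -0.65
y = -9.55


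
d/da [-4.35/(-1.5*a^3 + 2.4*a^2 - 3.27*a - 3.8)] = (-19.575*a^2 + 20.88*a - 14.2245)/(1.5*a^3 - 2.4*a^2 + 3.27*a + 3.8)^2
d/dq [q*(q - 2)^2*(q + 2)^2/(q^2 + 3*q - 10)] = (3*q^4 + 24*q^3 + 26*q^2 - 40*q - 40)/(q^2 + 10*q + 25)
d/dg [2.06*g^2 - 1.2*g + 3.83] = 4.12*g - 1.2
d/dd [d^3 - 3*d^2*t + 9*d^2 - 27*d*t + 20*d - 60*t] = 3*d^2 - 6*d*t + 18*d - 27*t + 20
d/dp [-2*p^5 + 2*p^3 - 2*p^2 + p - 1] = -10*p^4 + 6*p^2 - 4*p + 1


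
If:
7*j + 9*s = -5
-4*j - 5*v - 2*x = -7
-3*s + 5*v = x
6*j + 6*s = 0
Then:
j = 5/2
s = -5/2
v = -6/5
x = 3/2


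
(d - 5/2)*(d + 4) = d^2 + 3*d/2 - 10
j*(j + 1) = j^2 + j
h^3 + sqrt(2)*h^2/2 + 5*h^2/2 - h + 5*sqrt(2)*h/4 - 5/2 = (h + 5/2)*(h - sqrt(2)/2)*(h + sqrt(2))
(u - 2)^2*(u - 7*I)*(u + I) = u^4 - 4*u^3 - 6*I*u^3 + 11*u^2 + 24*I*u^2 - 28*u - 24*I*u + 28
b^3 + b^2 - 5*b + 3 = (b - 1)^2*(b + 3)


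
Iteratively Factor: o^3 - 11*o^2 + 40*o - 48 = (o - 3)*(o^2 - 8*o + 16) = (o - 4)*(o - 3)*(o - 4)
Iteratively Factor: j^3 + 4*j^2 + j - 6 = (j + 3)*(j^2 + j - 2) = (j + 2)*(j + 3)*(j - 1)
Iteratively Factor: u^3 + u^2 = (u)*(u^2 + u) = u^2*(u + 1)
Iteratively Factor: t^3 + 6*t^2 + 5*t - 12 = (t + 3)*(t^2 + 3*t - 4) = (t + 3)*(t + 4)*(t - 1)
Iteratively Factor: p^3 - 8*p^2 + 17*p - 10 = (p - 1)*(p^2 - 7*p + 10) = (p - 5)*(p - 1)*(p - 2)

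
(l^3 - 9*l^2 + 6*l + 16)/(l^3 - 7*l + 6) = (l^2 - 7*l - 8)/(l^2 + 2*l - 3)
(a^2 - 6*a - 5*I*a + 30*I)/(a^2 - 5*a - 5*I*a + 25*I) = (a - 6)/(a - 5)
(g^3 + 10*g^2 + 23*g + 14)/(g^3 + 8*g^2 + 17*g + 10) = (g + 7)/(g + 5)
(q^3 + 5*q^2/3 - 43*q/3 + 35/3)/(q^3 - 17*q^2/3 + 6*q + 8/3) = (3*q^3 + 5*q^2 - 43*q + 35)/(3*q^3 - 17*q^2 + 18*q + 8)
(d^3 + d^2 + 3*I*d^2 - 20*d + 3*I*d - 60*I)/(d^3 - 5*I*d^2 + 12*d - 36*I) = (d^2 + d - 20)/(d^2 - 8*I*d - 12)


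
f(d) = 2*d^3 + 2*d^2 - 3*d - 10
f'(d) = 6*d^2 + 4*d - 3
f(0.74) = -10.31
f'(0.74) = 3.25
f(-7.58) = -743.39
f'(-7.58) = 311.42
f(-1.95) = -11.37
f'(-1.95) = 12.02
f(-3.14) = -42.78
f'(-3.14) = 43.60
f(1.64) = -0.72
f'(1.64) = 19.70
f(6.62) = 638.02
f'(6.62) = 286.43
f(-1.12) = -6.94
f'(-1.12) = 0.05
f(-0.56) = -8.04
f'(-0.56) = -3.36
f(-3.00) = -37.00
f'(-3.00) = 39.00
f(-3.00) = -37.00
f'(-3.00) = 39.00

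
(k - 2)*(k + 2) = k^2 - 4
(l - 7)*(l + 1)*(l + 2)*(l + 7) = l^4 + 3*l^3 - 47*l^2 - 147*l - 98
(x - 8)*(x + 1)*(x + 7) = x^3 - 57*x - 56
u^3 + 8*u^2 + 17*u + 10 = (u + 1)*(u + 2)*(u + 5)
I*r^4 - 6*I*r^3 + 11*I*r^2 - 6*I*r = r*(r - 3)*(r - 2)*(I*r - I)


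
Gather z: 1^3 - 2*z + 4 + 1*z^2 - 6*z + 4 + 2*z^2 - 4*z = 3*z^2 - 12*z + 9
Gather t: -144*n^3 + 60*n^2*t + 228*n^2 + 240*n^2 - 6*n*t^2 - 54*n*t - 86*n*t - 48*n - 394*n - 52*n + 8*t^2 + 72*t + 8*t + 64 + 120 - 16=-144*n^3 + 468*n^2 - 494*n + t^2*(8 - 6*n) + t*(60*n^2 - 140*n + 80) + 168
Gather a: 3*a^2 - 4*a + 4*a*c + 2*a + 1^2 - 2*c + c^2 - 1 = 3*a^2 + a*(4*c - 2) + c^2 - 2*c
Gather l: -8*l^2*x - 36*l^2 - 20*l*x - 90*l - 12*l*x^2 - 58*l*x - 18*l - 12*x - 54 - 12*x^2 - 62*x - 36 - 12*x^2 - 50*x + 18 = l^2*(-8*x - 36) + l*(-12*x^2 - 78*x - 108) - 24*x^2 - 124*x - 72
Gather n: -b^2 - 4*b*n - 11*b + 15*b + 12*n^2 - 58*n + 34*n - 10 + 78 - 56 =-b^2 + 4*b + 12*n^2 + n*(-4*b - 24) + 12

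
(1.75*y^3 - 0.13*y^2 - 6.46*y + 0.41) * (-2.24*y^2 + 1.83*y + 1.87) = -3.92*y^5 + 3.4937*y^4 + 17.505*y^3 - 12.9833*y^2 - 11.3299*y + 0.7667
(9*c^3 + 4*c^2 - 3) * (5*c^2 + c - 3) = 45*c^5 + 29*c^4 - 23*c^3 - 27*c^2 - 3*c + 9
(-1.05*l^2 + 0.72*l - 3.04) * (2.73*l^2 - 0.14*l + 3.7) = -2.8665*l^4 + 2.1126*l^3 - 12.285*l^2 + 3.0896*l - 11.248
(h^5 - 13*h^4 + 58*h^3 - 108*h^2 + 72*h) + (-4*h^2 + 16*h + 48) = h^5 - 13*h^4 + 58*h^3 - 112*h^2 + 88*h + 48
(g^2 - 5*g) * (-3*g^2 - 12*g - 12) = -3*g^4 + 3*g^3 + 48*g^2 + 60*g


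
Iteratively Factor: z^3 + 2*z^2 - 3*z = (z)*(z^2 + 2*z - 3) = z*(z + 3)*(z - 1)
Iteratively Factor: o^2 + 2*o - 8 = (o - 2)*(o + 4)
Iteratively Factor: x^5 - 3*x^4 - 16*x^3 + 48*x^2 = (x)*(x^4 - 3*x^3 - 16*x^2 + 48*x) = x^2*(x^3 - 3*x^2 - 16*x + 48) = x^2*(x - 4)*(x^2 + x - 12) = x^2*(x - 4)*(x + 4)*(x - 3)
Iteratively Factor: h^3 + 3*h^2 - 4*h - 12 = (h + 3)*(h^2 - 4) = (h - 2)*(h + 3)*(h + 2)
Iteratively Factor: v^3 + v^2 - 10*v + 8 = (v - 2)*(v^2 + 3*v - 4) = (v - 2)*(v + 4)*(v - 1)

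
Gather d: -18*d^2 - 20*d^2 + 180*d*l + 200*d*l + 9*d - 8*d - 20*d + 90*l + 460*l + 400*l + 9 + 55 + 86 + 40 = -38*d^2 + d*(380*l - 19) + 950*l + 190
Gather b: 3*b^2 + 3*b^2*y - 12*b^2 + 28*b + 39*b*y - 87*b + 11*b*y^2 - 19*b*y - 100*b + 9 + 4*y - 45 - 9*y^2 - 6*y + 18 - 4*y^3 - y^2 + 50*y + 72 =b^2*(3*y - 9) + b*(11*y^2 + 20*y - 159) - 4*y^3 - 10*y^2 + 48*y + 54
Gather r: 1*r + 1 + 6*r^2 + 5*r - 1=6*r^2 + 6*r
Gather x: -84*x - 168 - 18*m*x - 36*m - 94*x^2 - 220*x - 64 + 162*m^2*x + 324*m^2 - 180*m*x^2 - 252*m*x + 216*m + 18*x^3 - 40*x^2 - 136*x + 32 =324*m^2 + 180*m + 18*x^3 + x^2*(-180*m - 134) + x*(162*m^2 - 270*m - 440) - 200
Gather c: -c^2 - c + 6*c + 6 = -c^2 + 5*c + 6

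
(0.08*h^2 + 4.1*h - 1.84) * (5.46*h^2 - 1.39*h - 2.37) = 0.4368*h^4 + 22.2748*h^3 - 15.935*h^2 - 7.1594*h + 4.3608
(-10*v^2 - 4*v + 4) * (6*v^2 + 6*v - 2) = -60*v^4 - 84*v^3 + 20*v^2 + 32*v - 8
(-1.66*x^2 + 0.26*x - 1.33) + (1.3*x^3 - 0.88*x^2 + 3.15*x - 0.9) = 1.3*x^3 - 2.54*x^2 + 3.41*x - 2.23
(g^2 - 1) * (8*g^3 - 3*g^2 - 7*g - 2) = 8*g^5 - 3*g^4 - 15*g^3 + g^2 + 7*g + 2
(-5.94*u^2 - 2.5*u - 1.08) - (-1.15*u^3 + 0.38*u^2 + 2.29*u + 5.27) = 1.15*u^3 - 6.32*u^2 - 4.79*u - 6.35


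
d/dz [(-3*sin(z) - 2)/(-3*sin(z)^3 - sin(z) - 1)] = (-18*sin(z)^3 - 18*sin(z)^2 + 1)*cos(z)/(3*sin(z)^3 + sin(z) + 1)^2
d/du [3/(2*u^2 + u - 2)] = 3*(-4*u - 1)/(2*u^2 + u - 2)^2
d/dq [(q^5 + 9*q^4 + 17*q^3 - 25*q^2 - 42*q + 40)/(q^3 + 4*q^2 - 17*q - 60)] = (2*q^5 + q^4 - 56*q^3 - 131*q^2 + 56*q + 128)/(q^4 - 2*q^3 - 23*q^2 + 24*q + 144)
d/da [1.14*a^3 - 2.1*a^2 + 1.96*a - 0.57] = 3.42*a^2 - 4.2*a + 1.96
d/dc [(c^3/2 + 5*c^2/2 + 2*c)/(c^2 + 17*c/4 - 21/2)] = 2*(4*c^4 + 34*c^3 - 57*c^2 - 420*c - 168)/(16*c^4 + 136*c^3 - 47*c^2 - 1428*c + 1764)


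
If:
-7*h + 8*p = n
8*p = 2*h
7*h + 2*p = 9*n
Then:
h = 0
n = 0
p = 0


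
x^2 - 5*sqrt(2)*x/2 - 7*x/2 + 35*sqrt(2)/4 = (x - 7/2)*(x - 5*sqrt(2)/2)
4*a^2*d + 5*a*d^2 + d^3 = d*(a + d)*(4*a + d)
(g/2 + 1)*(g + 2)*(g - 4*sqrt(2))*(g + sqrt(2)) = g^4/2 - 3*sqrt(2)*g^3/2 + 2*g^3 - 6*sqrt(2)*g^2 - 2*g^2 - 16*g - 6*sqrt(2)*g - 16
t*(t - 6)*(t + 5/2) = t^3 - 7*t^2/2 - 15*t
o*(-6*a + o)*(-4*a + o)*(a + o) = 24*a^3*o + 14*a^2*o^2 - 9*a*o^3 + o^4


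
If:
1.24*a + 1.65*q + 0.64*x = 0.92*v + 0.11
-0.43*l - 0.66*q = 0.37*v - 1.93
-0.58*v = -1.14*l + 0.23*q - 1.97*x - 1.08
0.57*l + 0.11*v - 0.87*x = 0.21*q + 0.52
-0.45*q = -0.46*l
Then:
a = 1.50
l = 0.68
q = 0.69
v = 3.20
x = 0.08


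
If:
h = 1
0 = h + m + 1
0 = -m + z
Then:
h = 1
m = -2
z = -2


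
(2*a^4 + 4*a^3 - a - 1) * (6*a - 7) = 12*a^5 + 10*a^4 - 28*a^3 - 6*a^2 + a + 7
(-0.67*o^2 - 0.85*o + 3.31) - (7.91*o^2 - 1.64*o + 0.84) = -8.58*o^2 + 0.79*o + 2.47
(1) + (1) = 2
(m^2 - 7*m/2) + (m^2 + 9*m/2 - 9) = 2*m^2 + m - 9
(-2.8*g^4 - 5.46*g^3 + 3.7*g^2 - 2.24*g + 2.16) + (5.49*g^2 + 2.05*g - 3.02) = -2.8*g^4 - 5.46*g^3 + 9.19*g^2 - 0.19*g - 0.86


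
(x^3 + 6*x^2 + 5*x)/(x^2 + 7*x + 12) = x*(x^2 + 6*x + 5)/(x^2 + 7*x + 12)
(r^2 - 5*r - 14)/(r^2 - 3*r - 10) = (r - 7)/(r - 5)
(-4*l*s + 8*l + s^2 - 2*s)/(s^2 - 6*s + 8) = (-4*l + s)/(s - 4)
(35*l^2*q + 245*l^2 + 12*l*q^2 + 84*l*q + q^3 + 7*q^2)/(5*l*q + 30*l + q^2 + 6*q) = (7*l*q + 49*l + q^2 + 7*q)/(q + 6)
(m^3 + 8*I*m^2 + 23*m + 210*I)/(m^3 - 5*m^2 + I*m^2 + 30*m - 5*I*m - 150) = (m + 7*I)/(m - 5)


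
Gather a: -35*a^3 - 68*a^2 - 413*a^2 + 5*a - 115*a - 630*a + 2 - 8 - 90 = -35*a^3 - 481*a^2 - 740*a - 96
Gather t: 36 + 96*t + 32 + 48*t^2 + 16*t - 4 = 48*t^2 + 112*t + 64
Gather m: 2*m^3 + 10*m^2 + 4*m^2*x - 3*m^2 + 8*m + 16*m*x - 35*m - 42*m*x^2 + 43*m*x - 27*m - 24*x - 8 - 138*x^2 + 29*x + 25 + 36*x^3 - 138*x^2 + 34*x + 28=2*m^3 + m^2*(4*x + 7) + m*(-42*x^2 + 59*x - 54) + 36*x^3 - 276*x^2 + 39*x + 45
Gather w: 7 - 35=-28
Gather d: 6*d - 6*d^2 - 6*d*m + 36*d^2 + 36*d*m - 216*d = 30*d^2 + d*(30*m - 210)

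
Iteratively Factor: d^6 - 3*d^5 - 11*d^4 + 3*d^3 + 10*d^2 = (d - 5)*(d^5 + 2*d^4 - d^3 - 2*d^2) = (d - 5)*(d + 2)*(d^4 - d^2) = d*(d - 5)*(d + 2)*(d^3 - d) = d^2*(d - 5)*(d + 2)*(d^2 - 1) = d^2*(d - 5)*(d - 1)*(d + 2)*(d + 1)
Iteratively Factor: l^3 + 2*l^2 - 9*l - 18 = (l + 2)*(l^2 - 9) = (l + 2)*(l + 3)*(l - 3)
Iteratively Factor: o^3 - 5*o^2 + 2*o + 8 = (o - 4)*(o^2 - o - 2) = (o - 4)*(o - 2)*(o + 1)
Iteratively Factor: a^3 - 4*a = (a)*(a^2 - 4) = a*(a - 2)*(a + 2)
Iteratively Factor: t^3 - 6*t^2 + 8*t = (t - 4)*(t^2 - 2*t) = t*(t - 4)*(t - 2)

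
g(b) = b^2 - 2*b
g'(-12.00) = -26.00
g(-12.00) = 168.00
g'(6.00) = 10.00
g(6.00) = 24.00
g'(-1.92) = -5.84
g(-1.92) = 7.53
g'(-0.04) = -2.08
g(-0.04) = 0.08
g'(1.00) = 0.00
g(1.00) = -1.00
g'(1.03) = 0.06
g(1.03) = -1.00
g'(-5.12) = -12.24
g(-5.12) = 36.45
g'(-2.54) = -7.08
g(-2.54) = 11.53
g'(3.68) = 5.36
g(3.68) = 6.18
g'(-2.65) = -7.30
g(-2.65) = 12.32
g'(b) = 2*b - 2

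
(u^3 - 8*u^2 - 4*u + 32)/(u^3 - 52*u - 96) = (u - 2)/(u + 6)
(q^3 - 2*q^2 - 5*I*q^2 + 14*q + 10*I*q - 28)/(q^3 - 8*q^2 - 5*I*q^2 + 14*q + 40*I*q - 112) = (q - 2)/(q - 8)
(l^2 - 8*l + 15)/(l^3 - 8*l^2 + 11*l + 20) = (l - 3)/(l^2 - 3*l - 4)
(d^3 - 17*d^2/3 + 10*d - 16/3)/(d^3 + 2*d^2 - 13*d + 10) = (d - 8/3)/(d + 5)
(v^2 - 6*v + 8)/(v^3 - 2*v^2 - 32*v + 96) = (v - 2)/(v^2 + 2*v - 24)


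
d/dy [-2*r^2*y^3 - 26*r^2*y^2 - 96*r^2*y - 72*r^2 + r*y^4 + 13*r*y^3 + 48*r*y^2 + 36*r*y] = r*(-6*r*y^2 - 52*r*y - 96*r + 4*y^3 + 39*y^2 + 96*y + 36)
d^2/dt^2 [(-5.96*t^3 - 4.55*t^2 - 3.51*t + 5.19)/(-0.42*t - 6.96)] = (2.102688*t^3 + 104.533632*t^2 + 1732.271616*t + 418.466664)/(0.074088*t^3 + 3.683232*t^2 + 61.036416*t + 337.153536)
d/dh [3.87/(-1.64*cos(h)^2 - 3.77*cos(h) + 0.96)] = -(12.6936*cos(h) + 14.5899)*sin(h)/(1.64*cos(h)^2 + 3.77*cos(h) - 0.96)^2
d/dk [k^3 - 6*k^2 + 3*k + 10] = 3*k^2 - 12*k + 3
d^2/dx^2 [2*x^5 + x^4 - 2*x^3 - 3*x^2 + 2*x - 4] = 40*x^3 + 12*x^2 - 12*x - 6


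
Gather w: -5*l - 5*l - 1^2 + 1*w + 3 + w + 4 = -10*l + 2*w + 6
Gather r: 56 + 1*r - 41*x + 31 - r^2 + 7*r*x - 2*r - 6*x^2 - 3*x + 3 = -r^2 + r*(7*x - 1) - 6*x^2 - 44*x + 90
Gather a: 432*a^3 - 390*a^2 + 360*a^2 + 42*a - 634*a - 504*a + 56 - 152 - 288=432*a^3 - 30*a^2 - 1096*a - 384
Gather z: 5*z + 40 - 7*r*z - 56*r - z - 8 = -56*r + z*(4 - 7*r) + 32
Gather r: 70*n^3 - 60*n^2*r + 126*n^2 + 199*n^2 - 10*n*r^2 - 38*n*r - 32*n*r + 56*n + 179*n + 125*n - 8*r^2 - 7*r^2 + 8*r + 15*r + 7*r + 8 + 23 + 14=70*n^3 + 325*n^2 + 360*n + r^2*(-10*n - 15) + r*(-60*n^2 - 70*n + 30) + 45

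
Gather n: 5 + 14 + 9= 28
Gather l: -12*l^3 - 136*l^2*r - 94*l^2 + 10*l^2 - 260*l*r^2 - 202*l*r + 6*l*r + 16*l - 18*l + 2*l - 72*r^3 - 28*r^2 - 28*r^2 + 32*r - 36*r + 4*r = -12*l^3 + l^2*(-136*r - 84) + l*(-260*r^2 - 196*r) - 72*r^3 - 56*r^2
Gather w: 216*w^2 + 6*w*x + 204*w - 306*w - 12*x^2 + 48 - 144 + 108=216*w^2 + w*(6*x - 102) - 12*x^2 + 12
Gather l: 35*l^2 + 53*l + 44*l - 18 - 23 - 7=35*l^2 + 97*l - 48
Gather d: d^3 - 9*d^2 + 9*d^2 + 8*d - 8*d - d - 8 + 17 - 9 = d^3 - d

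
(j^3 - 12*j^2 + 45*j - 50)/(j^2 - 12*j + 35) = (j^2 - 7*j + 10)/(j - 7)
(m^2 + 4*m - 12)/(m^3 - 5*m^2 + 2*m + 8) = (m + 6)/(m^2 - 3*m - 4)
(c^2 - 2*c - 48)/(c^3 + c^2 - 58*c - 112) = (c + 6)/(c^2 + 9*c + 14)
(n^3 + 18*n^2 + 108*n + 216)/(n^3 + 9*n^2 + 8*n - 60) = (n^2 + 12*n + 36)/(n^2 + 3*n - 10)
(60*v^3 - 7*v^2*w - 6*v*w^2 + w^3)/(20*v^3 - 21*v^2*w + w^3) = (15*v^2 + 2*v*w - w^2)/(5*v^2 - 4*v*w - w^2)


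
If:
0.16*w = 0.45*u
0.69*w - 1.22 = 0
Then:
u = 0.63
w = 1.77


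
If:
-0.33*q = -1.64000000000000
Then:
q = 4.97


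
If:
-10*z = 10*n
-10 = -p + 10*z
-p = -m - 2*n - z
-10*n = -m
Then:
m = 100/21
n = 10/21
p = 110/21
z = -10/21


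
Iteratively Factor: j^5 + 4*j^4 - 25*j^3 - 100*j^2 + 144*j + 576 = (j + 4)*(j^4 - 25*j^2 + 144) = (j - 3)*(j + 4)*(j^3 + 3*j^2 - 16*j - 48) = (j - 4)*(j - 3)*(j + 4)*(j^2 + 7*j + 12) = (j - 4)*(j - 3)*(j + 4)^2*(j + 3)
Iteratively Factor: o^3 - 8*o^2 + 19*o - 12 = (o - 4)*(o^2 - 4*o + 3) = (o - 4)*(o - 1)*(o - 3)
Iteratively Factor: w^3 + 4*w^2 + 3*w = (w)*(w^2 + 4*w + 3) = w*(w + 1)*(w + 3)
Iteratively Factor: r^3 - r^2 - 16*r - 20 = (r - 5)*(r^2 + 4*r + 4) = (r - 5)*(r + 2)*(r + 2)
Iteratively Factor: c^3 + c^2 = (c)*(c^2 + c) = c^2*(c + 1)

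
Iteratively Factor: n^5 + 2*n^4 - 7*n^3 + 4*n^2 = (n - 1)*(n^4 + 3*n^3 - 4*n^2) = n*(n - 1)*(n^3 + 3*n^2 - 4*n) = n*(n - 1)*(n + 4)*(n^2 - n) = n*(n - 1)^2*(n + 4)*(n)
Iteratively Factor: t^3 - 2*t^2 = (t - 2)*(t^2) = t*(t - 2)*(t)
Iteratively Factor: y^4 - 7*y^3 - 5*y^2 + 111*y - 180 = (y - 3)*(y^3 - 4*y^2 - 17*y + 60) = (y - 3)^2*(y^2 - y - 20) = (y - 5)*(y - 3)^2*(y + 4)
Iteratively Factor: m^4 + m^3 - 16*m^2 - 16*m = (m + 1)*(m^3 - 16*m) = (m + 1)*(m + 4)*(m^2 - 4*m) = m*(m + 1)*(m + 4)*(m - 4)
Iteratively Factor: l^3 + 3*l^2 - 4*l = (l)*(l^2 + 3*l - 4) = l*(l - 1)*(l + 4)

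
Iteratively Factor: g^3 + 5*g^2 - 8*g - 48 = (g + 4)*(g^2 + g - 12) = (g - 3)*(g + 4)*(g + 4)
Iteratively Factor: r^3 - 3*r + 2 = (r - 1)*(r^2 + r - 2) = (r - 1)*(r + 2)*(r - 1)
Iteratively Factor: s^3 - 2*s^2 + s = (s)*(s^2 - 2*s + 1) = s*(s - 1)*(s - 1)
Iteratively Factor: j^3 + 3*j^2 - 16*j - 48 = (j + 3)*(j^2 - 16) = (j - 4)*(j + 3)*(j + 4)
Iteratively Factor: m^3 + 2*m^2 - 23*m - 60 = (m + 4)*(m^2 - 2*m - 15) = (m - 5)*(m + 4)*(m + 3)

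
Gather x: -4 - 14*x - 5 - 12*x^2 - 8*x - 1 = -12*x^2 - 22*x - 10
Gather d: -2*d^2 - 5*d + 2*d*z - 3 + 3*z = -2*d^2 + d*(2*z - 5) + 3*z - 3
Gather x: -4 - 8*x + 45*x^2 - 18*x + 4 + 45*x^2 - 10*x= 90*x^2 - 36*x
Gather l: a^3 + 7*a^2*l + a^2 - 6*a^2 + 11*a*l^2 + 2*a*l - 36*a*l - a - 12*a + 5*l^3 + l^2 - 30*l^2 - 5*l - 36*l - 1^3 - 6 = a^3 - 5*a^2 - 13*a + 5*l^3 + l^2*(11*a - 29) + l*(7*a^2 - 34*a - 41) - 7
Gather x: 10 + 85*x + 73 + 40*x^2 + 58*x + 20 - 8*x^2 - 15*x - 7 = 32*x^2 + 128*x + 96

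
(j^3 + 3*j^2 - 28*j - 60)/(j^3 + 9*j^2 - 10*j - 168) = (j^2 - 3*j - 10)/(j^2 + 3*j - 28)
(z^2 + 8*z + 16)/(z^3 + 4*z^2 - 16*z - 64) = 1/(z - 4)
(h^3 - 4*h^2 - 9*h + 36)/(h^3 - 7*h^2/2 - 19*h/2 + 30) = 2*(h - 3)/(2*h - 5)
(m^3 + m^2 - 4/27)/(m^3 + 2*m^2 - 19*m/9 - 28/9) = (27*m^3 + 27*m^2 - 4)/(3*(9*m^3 + 18*m^2 - 19*m - 28))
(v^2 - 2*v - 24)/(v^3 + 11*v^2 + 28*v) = (v - 6)/(v*(v + 7))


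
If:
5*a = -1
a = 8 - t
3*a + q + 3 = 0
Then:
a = -1/5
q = -12/5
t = 41/5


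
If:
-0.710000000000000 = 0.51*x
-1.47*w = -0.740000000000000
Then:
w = 0.50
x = -1.39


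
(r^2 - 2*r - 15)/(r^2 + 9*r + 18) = (r - 5)/(r + 6)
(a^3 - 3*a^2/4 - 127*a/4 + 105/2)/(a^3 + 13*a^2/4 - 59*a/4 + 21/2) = (a - 5)/(a - 1)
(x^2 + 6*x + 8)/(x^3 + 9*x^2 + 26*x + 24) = 1/(x + 3)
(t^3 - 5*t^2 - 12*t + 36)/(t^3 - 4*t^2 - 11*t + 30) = (t - 6)/(t - 5)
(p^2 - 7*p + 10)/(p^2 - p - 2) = (p - 5)/(p + 1)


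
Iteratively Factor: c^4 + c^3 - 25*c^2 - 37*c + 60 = (c + 4)*(c^3 - 3*c^2 - 13*c + 15) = (c + 3)*(c + 4)*(c^2 - 6*c + 5) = (c - 1)*(c + 3)*(c + 4)*(c - 5)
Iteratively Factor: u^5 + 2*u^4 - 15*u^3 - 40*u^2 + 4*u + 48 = (u + 2)*(u^4 - 15*u^2 - 10*u + 24) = (u + 2)*(u + 3)*(u^3 - 3*u^2 - 6*u + 8) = (u + 2)^2*(u + 3)*(u^2 - 5*u + 4) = (u - 4)*(u + 2)^2*(u + 3)*(u - 1)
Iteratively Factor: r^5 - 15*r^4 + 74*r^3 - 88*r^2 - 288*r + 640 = (r - 4)*(r^4 - 11*r^3 + 30*r^2 + 32*r - 160) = (r - 4)*(r + 2)*(r^3 - 13*r^2 + 56*r - 80) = (r - 4)^2*(r + 2)*(r^2 - 9*r + 20) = (r - 5)*(r - 4)^2*(r + 2)*(r - 4)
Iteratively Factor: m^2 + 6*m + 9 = (m + 3)*(m + 3)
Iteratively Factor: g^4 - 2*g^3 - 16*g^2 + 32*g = (g + 4)*(g^3 - 6*g^2 + 8*g) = g*(g + 4)*(g^2 - 6*g + 8) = g*(g - 4)*(g + 4)*(g - 2)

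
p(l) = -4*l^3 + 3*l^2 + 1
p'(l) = -12*l^2 + 6*l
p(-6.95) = 1488.72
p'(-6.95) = -621.33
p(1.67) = -9.26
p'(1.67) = -23.45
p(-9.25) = 3423.50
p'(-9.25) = -1082.25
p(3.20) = -99.35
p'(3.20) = -103.68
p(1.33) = -3.10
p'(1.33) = -13.25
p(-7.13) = 1603.38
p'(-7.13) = -652.82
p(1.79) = -12.33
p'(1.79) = -27.71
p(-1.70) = 29.32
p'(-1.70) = -44.88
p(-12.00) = 7345.00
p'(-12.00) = -1800.00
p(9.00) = -2672.00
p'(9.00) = -918.00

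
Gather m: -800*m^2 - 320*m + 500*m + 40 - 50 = -800*m^2 + 180*m - 10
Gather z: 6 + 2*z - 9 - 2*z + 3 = 0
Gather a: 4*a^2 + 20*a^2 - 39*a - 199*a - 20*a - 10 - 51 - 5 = 24*a^2 - 258*a - 66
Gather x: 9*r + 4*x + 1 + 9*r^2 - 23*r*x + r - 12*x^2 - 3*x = 9*r^2 + 10*r - 12*x^2 + x*(1 - 23*r) + 1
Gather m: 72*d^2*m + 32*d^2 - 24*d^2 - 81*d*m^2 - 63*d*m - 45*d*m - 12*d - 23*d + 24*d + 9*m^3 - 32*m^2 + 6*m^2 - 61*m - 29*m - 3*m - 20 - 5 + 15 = 8*d^2 - 11*d + 9*m^3 + m^2*(-81*d - 26) + m*(72*d^2 - 108*d - 93) - 10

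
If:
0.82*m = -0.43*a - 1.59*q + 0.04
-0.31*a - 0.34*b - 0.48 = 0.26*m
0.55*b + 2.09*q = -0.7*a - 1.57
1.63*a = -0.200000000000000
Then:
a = -0.12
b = -1.75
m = 0.59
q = -0.25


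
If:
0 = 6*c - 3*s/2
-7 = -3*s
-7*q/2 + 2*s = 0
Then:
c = 7/12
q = 4/3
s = 7/3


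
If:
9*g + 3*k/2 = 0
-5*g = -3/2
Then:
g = 3/10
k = -9/5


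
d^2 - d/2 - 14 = (d - 4)*(d + 7/2)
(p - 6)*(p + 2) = p^2 - 4*p - 12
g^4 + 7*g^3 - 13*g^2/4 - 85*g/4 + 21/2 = (g - 3/2)*(g - 1/2)*(g + 2)*(g + 7)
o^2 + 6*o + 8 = (o + 2)*(o + 4)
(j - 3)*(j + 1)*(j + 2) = j^3 - 7*j - 6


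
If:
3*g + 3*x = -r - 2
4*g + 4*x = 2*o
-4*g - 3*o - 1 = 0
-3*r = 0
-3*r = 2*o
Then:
No Solution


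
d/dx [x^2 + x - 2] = 2*x + 1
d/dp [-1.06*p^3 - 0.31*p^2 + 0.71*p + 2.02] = -3.18*p^2 - 0.62*p + 0.71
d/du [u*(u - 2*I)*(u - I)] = 3*u^2 - 6*I*u - 2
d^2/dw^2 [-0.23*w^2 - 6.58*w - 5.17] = -0.460000000000000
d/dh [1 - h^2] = -2*h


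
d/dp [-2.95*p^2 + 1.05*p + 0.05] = 1.05 - 5.9*p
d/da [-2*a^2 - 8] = -4*a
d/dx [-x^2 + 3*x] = 3 - 2*x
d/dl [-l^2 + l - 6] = 1 - 2*l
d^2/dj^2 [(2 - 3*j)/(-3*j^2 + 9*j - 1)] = 6*((11 - 9*j)*(3*j^2 - 9*j + 1) + 3*(2*j - 3)^2*(3*j - 2))/(3*j^2 - 9*j + 1)^3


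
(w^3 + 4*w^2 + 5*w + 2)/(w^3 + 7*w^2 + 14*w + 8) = (w + 1)/(w + 4)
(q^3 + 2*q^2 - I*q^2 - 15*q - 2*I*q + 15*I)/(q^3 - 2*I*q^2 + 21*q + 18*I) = (q^3 + q^2*(2 - I) - q*(15 + 2*I) + 15*I)/(q^3 - 2*I*q^2 + 21*q + 18*I)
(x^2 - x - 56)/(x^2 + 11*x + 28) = (x - 8)/(x + 4)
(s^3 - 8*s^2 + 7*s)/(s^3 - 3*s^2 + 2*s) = (s - 7)/(s - 2)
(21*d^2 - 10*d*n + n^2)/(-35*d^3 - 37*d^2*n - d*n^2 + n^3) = (-3*d + n)/(5*d^2 + 6*d*n + n^2)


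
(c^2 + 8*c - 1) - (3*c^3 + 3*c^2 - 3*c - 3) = -3*c^3 - 2*c^2 + 11*c + 2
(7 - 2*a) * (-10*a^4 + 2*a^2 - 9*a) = 20*a^5 - 70*a^4 - 4*a^3 + 32*a^2 - 63*a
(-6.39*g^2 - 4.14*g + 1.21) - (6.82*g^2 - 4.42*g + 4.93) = -13.21*g^2 + 0.28*g - 3.72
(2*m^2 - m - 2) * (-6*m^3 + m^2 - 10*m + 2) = -12*m^5 + 8*m^4 - 9*m^3 + 12*m^2 + 18*m - 4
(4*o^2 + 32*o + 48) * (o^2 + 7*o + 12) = 4*o^4 + 60*o^3 + 320*o^2 + 720*o + 576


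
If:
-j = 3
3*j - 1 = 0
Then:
No Solution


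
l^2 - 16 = (l - 4)*(l + 4)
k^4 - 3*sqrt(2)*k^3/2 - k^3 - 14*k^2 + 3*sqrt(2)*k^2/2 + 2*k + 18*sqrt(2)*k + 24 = (k - 4)*(k + 3)*(k - 2*sqrt(2))*(k + sqrt(2)/2)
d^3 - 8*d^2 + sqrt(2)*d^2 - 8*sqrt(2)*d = d*(d - 8)*(d + sqrt(2))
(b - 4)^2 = b^2 - 8*b + 16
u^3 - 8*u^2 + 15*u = u*(u - 5)*(u - 3)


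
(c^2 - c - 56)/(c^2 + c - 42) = (c - 8)/(c - 6)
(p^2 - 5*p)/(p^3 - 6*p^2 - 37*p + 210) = p/(p^2 - p - 42)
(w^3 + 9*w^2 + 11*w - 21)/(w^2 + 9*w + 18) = (w^2 + 6*w - 7)/(w + 6)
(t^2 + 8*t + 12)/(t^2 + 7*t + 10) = (t + 6)/(t + 5)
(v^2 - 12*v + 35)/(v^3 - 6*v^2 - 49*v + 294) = (v - 5)/(v^2 + v - 42)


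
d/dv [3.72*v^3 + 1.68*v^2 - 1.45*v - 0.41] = 11.16*v^2 + 3.36*v - 1.45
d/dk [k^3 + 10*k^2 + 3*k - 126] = 3*k^2 + 20*k + 3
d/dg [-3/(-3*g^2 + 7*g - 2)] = 3*(7 - 6*g)/(3*g^2 - 7*g + 2)^2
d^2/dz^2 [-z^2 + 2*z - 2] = -2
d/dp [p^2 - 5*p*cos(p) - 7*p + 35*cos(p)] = 5*p*sin(p) + 2*p - 35*sin(p) - 5*cos(p) - 7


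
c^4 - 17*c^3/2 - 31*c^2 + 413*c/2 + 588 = (c - 8)*(c - 7)*(c + 3)*(c + 7/2)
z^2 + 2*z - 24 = (z - 4)*(z + 6)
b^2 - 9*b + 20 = (b - 5)*(b - 4)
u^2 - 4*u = u*(u - 4)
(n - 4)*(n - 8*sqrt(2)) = n^2 - 8*sqrt(2)*n - 4*n + 32*sqrt(2)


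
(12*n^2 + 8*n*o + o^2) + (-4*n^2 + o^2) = 8*n^2 + 8*n*o + 2*o^2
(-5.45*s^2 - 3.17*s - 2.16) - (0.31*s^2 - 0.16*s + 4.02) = -5.76*s^2 - 3.01*s - 6.18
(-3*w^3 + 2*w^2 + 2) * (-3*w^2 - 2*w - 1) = 9*w^5 - w^3 - 8*w^2 - 4*w - 2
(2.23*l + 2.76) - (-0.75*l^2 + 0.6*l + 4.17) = 0.75*l^2 + 1.63*l - 1.41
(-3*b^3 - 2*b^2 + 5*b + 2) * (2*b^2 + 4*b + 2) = -6*b^5 - 16*b^4 - 4*b^3 + 20*b^2 + 18*b + 4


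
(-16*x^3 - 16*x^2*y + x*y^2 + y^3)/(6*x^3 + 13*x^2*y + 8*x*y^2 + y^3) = (-16*x^2 + y^2)/(6*x^2 + 7*x*y + y^2)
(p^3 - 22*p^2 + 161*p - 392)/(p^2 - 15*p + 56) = p - 7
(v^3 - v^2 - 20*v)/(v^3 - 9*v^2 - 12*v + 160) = v/(v - 8)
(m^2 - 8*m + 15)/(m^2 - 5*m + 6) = (m - 5)/(m - 2)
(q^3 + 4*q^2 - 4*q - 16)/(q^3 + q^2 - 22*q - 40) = (q - 2)/(q - 5)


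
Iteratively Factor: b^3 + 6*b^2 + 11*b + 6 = (b + 3)*(b^2 + 3*b + 2) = (b + 1)*(b + 3)*(b + 2)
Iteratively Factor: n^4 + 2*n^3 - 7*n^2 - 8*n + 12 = (n - 2)*(n^3 + 4*n^2 + n - 6) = (n - 2)*(n + 2)*(n^2 + 2*n - 3) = (n - 2)*(n + 2)*(n + 3)*(n - 1)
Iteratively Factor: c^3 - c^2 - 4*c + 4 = (c + 2)*(c^2 - 3*c + 2) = (c - 2)*(c + 2)*(c - 1)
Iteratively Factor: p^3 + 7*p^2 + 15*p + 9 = (p + 3)*(p^2 + 4*p + 3) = (p + 1)*(p + 3)*(p + 3)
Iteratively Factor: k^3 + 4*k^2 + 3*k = (k)*(k^2 + 4*k + 3) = k*(k + 3)*(k + 1)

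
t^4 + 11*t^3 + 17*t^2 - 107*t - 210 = (t - 3)*(t + 2)*(t + 5)*(t + 7)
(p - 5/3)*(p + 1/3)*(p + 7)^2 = p^4 + 38*p^3/3 + 268*p^2/9 - 658*p/9 - 245/9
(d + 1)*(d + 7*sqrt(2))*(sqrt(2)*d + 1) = sqrt(2)*d^3 + sqrt(2)*d^2 + 15*d^2 + 7*sqrt(2)*d + 15*d + 7*sqrt(2)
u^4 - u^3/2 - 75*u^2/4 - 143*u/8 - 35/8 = (u - 5)*(u + 1/2)^2*(u + 7/2)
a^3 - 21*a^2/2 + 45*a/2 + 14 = (a - 7)*(a - 4)*(a + 1/2)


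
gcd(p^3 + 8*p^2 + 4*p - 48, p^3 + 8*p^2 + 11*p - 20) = p + 4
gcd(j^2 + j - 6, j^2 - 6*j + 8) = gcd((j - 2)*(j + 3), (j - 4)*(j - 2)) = j - 2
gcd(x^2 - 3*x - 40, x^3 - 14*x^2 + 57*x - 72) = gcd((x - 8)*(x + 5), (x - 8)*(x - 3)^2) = x - 8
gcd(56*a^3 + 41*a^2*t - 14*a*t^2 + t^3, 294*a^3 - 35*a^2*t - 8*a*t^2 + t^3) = -7*a + t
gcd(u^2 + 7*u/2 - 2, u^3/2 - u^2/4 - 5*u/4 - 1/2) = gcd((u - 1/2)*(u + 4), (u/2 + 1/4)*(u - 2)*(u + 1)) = 1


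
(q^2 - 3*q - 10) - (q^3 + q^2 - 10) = -q^3 - 3*q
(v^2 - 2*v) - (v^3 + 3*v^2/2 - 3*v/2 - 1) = -v^3 - v^2/2 - v/2 + 1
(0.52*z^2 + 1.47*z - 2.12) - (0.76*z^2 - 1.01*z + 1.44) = -0.24*z^2 + 2.48*z - 3.56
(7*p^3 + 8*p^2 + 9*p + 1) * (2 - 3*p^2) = -21*p^5 - 24*p^4 - 13*p^3 + 13*p^2 + 18*p + 2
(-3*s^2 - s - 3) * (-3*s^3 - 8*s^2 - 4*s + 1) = 9*s^5 + 27*s^4 + 29*s^3 + 25*s^2 + 11*s - 3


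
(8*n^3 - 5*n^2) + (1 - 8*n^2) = 8*n^3 - 13*n^2 + 1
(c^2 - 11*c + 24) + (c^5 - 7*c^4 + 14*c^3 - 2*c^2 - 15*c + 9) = c^5 - 7*c^4 + 14*c^3 - c^2 - 26*c + 33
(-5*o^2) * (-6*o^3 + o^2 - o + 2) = 30*o^5 - 5*o^4 + 5*o^3 - 10*o^2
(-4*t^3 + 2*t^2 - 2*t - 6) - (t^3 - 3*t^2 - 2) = -5*t^3 + 5*t^2 - 2*t - 4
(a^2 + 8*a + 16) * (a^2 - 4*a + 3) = a^4 + 4*a^3 - 13*a^2 - 40*a + 48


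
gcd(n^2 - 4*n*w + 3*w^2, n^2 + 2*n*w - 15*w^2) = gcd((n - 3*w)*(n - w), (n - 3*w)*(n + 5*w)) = -n + 3*w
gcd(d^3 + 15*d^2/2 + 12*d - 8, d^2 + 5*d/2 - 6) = d + 4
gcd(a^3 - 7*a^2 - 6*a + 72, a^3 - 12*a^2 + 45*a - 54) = a - 6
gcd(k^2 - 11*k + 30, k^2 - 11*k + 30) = k^2 - 11*k + 30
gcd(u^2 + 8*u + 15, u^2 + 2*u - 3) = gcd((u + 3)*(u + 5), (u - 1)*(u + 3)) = u + 3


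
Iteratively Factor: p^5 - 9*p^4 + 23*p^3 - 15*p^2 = (p)*(p^4 - 9*p^3 + 23*p^2 - 15*p) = p*(p - 3)*(p^3 - 6*p^2 + 5*p) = p*(p - 3)*(p - 1)*(p^2 - 5*p) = p*(p - 5)*(p - 3)*(p - 1)*(p)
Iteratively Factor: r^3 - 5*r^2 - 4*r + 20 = (r - 5)*(r^2 - 4) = (r - 5)*(r + 2)*(r - 2)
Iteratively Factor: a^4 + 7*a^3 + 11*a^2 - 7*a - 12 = (a + 3)*(a^3 + 4*a^2 - a - 4) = (a + 1)*(a + 3)*(a^2 + 3*a - 4) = (a - 1)*(a + 1)*(a + 3)*(a + 4)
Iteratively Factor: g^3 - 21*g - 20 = (g - 5)*(g^2 + 5*g + 4) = (g - 5)*(g + 4)*(g + 1)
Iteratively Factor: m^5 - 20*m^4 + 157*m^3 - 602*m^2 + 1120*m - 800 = (m - 4)*(m^4 - 16*m^3 + 93*m^2 - 230*m + 200) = (m - 4)^2*(m^3 - 12*m^2 + 45*m - 50) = (m - 4)^2*(m - 2)*(m^2 - 10*m + 25) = (m - 5)*(m - 4)^2*(m - 2)*(m - 5)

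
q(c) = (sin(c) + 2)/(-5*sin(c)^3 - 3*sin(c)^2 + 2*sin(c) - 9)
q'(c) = (sin(c) + 2)*(15*sin(c)^2*cos(c) + 6*sin(c)*cos(c) - 2*cos(c))/(-5*sin(c)^3 - 3*sin(c)^2 + 2*sin(c) - 9)^2 + cos(c)/(-5*sin(c)^3 - 3*sin(c)^2 + 2*sin(c) - 9) = (10*sin(c)^3 + 33*sin(c)^2 + 12*sin(c) - 13)*cos(c)/(5*sin(c)^3 + 3*sin(c)^2 - 2*sin(c) + 9)^2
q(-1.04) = -0.12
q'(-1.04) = -0.03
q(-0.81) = -0.13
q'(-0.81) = -0.06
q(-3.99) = -0.24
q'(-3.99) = -0.10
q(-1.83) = -0.11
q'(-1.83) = 0.01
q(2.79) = -0.26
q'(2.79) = 0.05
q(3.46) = -0.17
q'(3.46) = 0.14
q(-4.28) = -0.22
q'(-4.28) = -0.08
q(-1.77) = -0.11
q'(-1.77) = 0.01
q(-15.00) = -0.13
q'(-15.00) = 0.07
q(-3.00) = -0.20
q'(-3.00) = 0.16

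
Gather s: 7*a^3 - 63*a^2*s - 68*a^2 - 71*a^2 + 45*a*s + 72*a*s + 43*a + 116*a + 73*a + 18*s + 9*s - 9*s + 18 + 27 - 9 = 7*a^3 - 139*a^2 + 232*a + s*(-63*a^2 + 117*a + 18) + 36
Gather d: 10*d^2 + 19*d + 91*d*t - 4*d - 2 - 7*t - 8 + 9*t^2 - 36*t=10*d^2 + d*(91*t + 15) + 9*t^2 - 43*t - 10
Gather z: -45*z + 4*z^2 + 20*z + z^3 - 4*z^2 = z^3 - 25*z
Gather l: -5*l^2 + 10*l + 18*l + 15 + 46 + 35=-5*l^2 + 28*l + 96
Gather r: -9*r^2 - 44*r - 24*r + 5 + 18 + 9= -9*r^2 - 68*r + 32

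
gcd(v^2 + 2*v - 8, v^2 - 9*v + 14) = v - 2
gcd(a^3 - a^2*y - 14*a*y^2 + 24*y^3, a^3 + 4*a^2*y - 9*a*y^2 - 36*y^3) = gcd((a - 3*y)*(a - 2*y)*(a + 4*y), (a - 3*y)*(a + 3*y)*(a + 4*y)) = -a^2 - a*y + 12*y^2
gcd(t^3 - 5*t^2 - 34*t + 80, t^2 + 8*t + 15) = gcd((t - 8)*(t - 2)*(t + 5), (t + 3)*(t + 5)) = t + 5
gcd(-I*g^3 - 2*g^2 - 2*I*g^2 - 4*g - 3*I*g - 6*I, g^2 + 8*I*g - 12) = 1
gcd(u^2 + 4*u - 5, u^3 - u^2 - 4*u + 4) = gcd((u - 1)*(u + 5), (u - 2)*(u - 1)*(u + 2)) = u - 1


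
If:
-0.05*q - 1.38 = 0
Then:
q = -27.60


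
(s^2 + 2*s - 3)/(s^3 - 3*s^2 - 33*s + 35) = (s + 3)/(s^2 - 2*s - 35)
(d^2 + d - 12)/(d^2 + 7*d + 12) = (d - 3)/(d + 3)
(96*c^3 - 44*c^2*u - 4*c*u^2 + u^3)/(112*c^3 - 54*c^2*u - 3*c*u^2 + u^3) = (6*c + u)/(7*c + u)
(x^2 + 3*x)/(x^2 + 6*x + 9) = x/(x + 3)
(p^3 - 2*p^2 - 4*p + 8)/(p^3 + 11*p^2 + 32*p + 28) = (p^2 - 4*p + 4)/(p^2 + 9*p + 14)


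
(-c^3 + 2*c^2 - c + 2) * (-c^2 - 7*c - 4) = c^5 + 5*c^4 - 9*c^3 - 3*c^2 - 10*c - 8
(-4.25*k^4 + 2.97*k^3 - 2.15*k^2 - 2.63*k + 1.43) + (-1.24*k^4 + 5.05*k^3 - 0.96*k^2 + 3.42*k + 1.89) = -5.49*k^4 + 8.02*k^3 - 3.11*k^2 + 0.79*k + 3.32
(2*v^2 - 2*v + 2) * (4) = 8*v^2 - 8*v + 8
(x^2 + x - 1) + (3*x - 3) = x^2 + 4*x - 4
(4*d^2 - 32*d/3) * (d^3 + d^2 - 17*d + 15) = 4*d^5 - 20*d^4/3 - 236*d^3/3 + 724*d^2/3 - 160*d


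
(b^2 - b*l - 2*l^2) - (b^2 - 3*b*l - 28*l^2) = 2*b*l + 26*l^2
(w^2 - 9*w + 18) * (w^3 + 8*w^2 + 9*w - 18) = w^5 - w^4 - 45*w^3 + 45*w^2 + 324*w - 324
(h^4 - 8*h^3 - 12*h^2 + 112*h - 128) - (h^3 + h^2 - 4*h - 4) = h^4 - 9*h^3 - 13*h^2 + 116*h - 124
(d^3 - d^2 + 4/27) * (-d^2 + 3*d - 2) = -d^5 + 4*d^4 - 5*d^3 + 50*d^2/27 + 4*d/9 - 8/27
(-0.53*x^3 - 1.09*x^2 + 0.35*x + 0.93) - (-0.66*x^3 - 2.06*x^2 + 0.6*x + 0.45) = 0.13*x^3 + 0.97*x^2 - 0.25*x + 0.48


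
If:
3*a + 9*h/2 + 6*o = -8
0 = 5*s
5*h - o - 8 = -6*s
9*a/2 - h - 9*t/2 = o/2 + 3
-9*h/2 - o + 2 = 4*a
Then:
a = -70/219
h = 260/219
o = -452/219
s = 0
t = -2012/1971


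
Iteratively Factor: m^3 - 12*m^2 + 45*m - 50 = (m - 5)*(m^2 - 7*m + 10) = (m - 5)^2*(m - 2)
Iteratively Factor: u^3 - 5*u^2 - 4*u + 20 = (u - 5)*(u^2 - 4) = (u - 5)*(u - 2)*(u + 2)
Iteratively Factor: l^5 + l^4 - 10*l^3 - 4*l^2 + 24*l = (l)*(l^4 + l^3 - 10*l^2 - 4*l + 24) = l*(l + 2)*(l^3 - l^2 - 8*l + 12) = l*(l - 2)*(l + 2)*(l^2 + l - 6) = l*(l - 2)^2*(l + 2)*(l + 3)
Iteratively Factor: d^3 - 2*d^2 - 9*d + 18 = (d - 3)*(d^2 + d - 6) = (d - 3)*(d - 2)*(d + 3)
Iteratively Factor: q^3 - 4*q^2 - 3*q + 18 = (q - 3)*(q^2 - q - 6) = (q - 3)*(q + 2)*(q - 3)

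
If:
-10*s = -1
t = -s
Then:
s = 1/10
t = -1/10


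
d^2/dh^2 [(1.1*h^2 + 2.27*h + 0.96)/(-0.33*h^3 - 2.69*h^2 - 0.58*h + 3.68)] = (-0.23958*h^6 - 1.483218*h^5 - 12.081762*h^4 - 60.88733*h^3 - 141.197376*h^2 - 150.8088*h - 59.135808)/(0.035937*h^9 + 0.878823*h^8 + 7.353225*h^7 + 21.352049*h^6 - 6.676566*h^5 - 81.397908*h^4 - 20.847128*h^3 + 105.573312*h^2 + 23.563776*h - 49.836032)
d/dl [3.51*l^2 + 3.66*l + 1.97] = 7.02*l + 3.66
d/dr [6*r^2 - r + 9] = 12*r - 1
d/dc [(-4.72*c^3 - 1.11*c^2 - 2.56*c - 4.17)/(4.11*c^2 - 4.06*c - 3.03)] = (-19.3992*c^4 + 38.3264*c^3 + 57.933*c^2 + 41.004*c - 9.1734)/(16.8921*c^4 - 33.3732*c^3 - 8.42300000000001*c^2 + 24.6036*c + 9.1809)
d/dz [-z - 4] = -1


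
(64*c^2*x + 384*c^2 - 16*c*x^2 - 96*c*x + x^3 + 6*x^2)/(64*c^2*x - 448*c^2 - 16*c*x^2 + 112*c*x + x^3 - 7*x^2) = (x + 6)/(x - 7)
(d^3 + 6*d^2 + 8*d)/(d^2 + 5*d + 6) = d*(d + 4)/(d + 3)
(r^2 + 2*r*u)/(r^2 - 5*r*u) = (r + 2*u)/(r - 5*u)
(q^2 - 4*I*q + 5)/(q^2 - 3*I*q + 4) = (q - 5*I)/(q - 4*I)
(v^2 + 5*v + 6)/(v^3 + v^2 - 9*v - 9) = (v + 2)/(v^2 - 2*v - 3)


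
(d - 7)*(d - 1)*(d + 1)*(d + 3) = d^4 - 4*d^3 - 22*d^2 + 4*d + 21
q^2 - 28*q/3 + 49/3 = (q - 7)*(q - 7/3)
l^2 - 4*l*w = l*(l - 4*w)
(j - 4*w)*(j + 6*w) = j^2 + 2*j*w - 24*w^2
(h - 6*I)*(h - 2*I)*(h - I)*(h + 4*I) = h^4 - 5*I*h^3 + 16*h^2 - 68*I*h - 48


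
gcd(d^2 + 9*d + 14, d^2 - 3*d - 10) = d + 2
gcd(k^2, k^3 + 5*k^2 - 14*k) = k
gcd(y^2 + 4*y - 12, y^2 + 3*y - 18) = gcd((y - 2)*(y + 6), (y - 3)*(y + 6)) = y + 6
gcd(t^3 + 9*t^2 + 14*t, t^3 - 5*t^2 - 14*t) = t^2 + 2*t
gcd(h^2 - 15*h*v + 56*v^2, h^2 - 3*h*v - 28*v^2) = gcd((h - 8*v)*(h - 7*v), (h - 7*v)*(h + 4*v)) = -h + 7*v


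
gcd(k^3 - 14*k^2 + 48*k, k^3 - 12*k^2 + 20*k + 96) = k^2 - 14*k + 48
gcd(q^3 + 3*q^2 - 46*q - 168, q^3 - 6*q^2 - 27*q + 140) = q - 7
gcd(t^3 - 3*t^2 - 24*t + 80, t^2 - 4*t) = t - 4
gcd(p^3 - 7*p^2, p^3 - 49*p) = p^2 - 7*p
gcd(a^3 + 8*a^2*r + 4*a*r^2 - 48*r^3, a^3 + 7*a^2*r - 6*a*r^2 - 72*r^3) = a^2 + 10*a*r + 24*r^2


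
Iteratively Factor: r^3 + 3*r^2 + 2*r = (r + 2)*(r^2 + r) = (r + 1)*(r + 2)*(r)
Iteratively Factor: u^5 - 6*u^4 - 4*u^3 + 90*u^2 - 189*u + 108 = (u - 1)*(u^4 - 5*u^3 - 9*u^2 + 81*u - 108) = (u - 3)*(u - 1)*(u^3 - 2*u^2 - 15*u + 36) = (u - 3)*(u - 1)*(u + 4)*(u^2 - 6*u + 9) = (u - 3)^2*(u - 1)*(u + 4)*(u - 3)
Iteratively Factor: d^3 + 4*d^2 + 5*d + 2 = (d + 2)*(d^2 + 2*d + 1) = (d + 1)*(d + 2)*(d + 1)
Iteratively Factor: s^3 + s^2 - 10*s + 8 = (s + 4)*(s^2 - 3*s + 2) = (s - 2)*(s + 4)*(s - 1)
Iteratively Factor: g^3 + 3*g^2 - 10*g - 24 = (g + 4)*(g^2 - g - 6) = (g + 2)*(g + 4)*(g - 3)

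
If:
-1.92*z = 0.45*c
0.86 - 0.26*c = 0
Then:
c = 3.31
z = -0.78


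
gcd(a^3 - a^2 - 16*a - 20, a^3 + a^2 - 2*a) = a + 2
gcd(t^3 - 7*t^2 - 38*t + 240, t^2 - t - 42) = t + 6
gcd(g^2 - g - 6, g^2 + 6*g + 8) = g + 2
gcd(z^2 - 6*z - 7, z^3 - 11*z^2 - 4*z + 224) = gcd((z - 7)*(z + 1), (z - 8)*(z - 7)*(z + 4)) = z - 7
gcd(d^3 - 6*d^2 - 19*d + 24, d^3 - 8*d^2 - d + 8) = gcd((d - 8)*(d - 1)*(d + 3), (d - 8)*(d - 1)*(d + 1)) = d^2 - 9*d + 8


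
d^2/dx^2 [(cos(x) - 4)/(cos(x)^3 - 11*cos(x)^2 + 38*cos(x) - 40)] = (-4*sin(x)^4 + 11*sin(x)^2 - 385*cos(x)/4 + 21*cos(3*x)/4 + 71)/((cos(x) - 5)^3*(cos(x) - 2)^3)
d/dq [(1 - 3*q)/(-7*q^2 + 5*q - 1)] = (-21*q^2 + 14*q - 2)/(49*q^4 - 70*q^3 + 39*q^2 - 10*q + 1)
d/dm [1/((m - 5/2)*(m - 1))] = 2*(7 - 4*m)/(4*m^4 - 28*m^3 + 69*m^2 - 70*m + 25)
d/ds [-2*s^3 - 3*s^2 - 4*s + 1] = -6*s^2 - 6*s - 4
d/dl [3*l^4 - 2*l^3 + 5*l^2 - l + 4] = 12*l^3 - 6*l^2 + 10*l - 1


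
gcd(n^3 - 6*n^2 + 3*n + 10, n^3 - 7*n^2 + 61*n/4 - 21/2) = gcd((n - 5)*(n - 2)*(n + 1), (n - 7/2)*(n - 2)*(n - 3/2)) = n - 2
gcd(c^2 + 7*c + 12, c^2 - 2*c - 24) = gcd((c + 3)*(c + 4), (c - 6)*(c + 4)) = c + 4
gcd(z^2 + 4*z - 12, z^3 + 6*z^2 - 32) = z - 2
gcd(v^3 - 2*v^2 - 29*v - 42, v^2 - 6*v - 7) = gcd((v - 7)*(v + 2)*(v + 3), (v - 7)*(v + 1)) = v - 7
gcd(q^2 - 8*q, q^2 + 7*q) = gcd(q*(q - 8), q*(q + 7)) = q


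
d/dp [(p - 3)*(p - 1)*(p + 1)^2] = 4*p^3 - 6*p^2 - 8*p + 2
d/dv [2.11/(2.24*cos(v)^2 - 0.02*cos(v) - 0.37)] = (9.4528*cos(v) - 0.0422)*sin(v)/(-2.24*cos(v)^2 + 0.02*cos(v) + 0.37)^2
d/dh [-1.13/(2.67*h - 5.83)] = 3.0171/(2.67*h - 5.83)^2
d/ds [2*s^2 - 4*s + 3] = 4*s - 4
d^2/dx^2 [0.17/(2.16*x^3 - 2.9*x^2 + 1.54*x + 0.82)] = ((0.986 - 2.2032*x)*(2.16*x^3 - 2.9*x^2 + 1.54*x + 0.82) + 0.17*(6.48*x^2 - 5.8*x + 1.54)*(12.96*x^2 - 11.6*x + 3.08))/(2.16*x^3 - 2.9*x^2 + 1.54*x + 0.82)^3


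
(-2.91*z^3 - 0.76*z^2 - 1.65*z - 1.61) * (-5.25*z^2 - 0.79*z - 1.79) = 15.2775*z^5 + 6.2889*z^4 + 14.4718*z^3 + 11.1164*z^2 + 4.2254*z + 2.8819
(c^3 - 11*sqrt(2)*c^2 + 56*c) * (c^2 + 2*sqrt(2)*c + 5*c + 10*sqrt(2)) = c^5 - 9*sqrt(2)*c^4 + 5*c^4 - 45*sqrt(2)*c^3 + 12*c^3 + 60*c^2 + 112*sqrt(2)*c^2 + 560*sqrt(2)*c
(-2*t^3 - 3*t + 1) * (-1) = 2*t^3 + 3*t - 1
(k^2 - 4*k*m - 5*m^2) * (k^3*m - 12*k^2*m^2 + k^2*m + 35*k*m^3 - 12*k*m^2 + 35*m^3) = k^5*m - 16*k^4*m^2 + k^4*m + 78*k^3*m^3 - 16*k^3*m^2 - 80*k^2*m^4 + 78*k^2*m^3 - 175*k*m^5 - 80*k*m^4 - 175*m^5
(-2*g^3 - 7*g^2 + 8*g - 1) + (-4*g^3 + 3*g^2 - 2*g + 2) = -6*g^3 - 4*g^2 + 6*g + 1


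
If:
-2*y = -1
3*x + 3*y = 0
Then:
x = -1/2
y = 1/2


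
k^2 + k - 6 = (k - 2)*(k + 3)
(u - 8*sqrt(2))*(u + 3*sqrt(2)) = u^2 - 5*sqrt(2)*u - 48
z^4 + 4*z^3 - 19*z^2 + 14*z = z*(z - 2)*(z - 1)*(z + 7)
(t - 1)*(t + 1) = t^2 - 1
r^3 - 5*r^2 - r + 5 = (r - 5)*(r - 1)*(r + 1)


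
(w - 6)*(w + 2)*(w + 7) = w^3 + 3*w^2 - 40*w - 84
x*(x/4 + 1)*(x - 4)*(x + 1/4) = x^4/4 + x^3/16 - 4*x^2 - x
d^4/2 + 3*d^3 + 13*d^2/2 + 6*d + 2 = (d/2 + 1)*(d + 1)^2*(d + 2)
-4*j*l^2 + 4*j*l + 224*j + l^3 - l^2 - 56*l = (-4*j + l)*(l - 8)*(l + 7)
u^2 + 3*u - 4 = (u - 1)*(u + 4)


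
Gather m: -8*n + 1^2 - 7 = -8*n - 6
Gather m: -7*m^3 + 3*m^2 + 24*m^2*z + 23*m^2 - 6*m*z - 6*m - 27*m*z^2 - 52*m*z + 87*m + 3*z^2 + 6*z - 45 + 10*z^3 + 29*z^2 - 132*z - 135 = -7*m^3 + m^2*(24*z + 26) + m*(-27*z^2 - 58*z + 81) + 10*z^3 + 32*z^2 - 126*z - 180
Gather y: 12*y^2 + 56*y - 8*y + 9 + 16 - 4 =12*y^2 + 48*y + 21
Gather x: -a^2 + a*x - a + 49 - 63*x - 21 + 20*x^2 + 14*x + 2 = -a^2 - a + 20*x^2 + x*(a - 49) + 30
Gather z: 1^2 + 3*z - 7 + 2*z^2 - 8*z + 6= 2*z^2 - 5*z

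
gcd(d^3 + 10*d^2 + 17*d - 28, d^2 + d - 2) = d - 1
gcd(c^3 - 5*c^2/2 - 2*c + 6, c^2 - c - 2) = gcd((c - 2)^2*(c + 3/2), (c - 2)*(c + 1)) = c - 2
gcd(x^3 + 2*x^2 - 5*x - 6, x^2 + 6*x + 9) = x + 3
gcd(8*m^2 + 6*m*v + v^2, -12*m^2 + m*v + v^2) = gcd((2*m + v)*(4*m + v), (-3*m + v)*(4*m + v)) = 4*m + v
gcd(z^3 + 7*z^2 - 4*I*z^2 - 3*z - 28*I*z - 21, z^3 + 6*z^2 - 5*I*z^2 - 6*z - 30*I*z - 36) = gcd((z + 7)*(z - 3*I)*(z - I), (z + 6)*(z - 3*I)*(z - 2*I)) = z - 3*I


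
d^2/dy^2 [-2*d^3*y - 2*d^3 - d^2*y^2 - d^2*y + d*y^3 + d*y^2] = 2*d*(-d + 3*y + 1)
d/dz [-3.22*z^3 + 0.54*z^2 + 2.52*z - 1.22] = -9.66*z^2 + 1.08*z + 2.52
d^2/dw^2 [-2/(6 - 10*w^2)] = 30*(5*w^2 + 1)/(5*w^2 - 3)^3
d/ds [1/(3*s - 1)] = -3/(3*s - 1)^2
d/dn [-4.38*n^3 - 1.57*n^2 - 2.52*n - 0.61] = -13.14*n^2 - 3.14*n - 2.52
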